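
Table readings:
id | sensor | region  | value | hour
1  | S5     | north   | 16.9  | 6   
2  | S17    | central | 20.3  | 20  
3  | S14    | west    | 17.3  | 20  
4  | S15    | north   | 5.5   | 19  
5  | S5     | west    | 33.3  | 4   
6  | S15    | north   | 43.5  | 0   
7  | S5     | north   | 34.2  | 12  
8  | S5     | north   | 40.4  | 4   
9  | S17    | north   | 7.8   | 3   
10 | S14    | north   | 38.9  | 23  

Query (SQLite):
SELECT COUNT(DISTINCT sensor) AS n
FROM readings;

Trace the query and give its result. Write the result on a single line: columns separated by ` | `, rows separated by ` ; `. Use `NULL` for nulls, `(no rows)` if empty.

Count distinct non-NULL sensor values.

4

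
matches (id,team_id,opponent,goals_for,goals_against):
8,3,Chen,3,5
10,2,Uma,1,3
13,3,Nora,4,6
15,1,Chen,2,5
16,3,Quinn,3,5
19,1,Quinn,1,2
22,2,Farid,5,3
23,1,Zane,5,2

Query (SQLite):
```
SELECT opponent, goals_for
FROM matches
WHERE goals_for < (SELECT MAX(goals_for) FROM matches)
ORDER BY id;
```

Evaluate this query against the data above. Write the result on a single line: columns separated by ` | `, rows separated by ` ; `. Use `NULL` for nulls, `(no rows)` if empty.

Scalar subquery: MAX(goals_for) over all matches rows = 5.
Keep rows where goals_for < that value.

Chen | 3 ; Uma | 1 ; Nora | 4 ; Chen | 2 ; Quinn | 3 ; Quinn | 1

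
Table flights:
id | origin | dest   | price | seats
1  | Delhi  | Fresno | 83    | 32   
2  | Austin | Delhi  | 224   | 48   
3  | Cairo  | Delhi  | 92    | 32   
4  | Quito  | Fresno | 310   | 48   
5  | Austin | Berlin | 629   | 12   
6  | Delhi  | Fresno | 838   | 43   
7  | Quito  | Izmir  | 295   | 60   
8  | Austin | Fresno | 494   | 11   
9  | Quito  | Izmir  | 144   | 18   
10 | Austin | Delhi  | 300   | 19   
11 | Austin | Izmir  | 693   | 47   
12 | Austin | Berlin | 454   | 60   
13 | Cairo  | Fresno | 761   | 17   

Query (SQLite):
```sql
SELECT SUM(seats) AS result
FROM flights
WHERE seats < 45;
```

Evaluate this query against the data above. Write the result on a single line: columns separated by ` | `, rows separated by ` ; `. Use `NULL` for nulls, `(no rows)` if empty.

Rows where seats < 45 → seats values: [32, 32, 12, 43, 11, 18, 19, 17].
SUM of non-NULL values = 184.

184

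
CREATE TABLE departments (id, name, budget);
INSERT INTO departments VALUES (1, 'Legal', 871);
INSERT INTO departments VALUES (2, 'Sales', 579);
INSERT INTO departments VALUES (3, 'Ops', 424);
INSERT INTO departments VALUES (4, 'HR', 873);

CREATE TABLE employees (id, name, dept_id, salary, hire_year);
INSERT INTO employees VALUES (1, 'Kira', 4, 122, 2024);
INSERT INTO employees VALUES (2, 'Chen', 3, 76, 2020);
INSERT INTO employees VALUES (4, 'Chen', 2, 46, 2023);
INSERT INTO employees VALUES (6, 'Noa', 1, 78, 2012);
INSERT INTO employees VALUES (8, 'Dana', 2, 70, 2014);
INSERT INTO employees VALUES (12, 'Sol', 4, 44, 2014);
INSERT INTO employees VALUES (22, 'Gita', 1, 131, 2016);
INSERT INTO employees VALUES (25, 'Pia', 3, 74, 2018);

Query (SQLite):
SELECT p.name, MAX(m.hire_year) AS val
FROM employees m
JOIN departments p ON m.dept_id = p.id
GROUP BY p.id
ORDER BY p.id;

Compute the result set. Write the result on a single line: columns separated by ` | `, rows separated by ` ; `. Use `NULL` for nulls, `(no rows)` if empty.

Legal | 2016 ; Sales | 2023 ; Ops | 2020 ; HR | 2024

Join each employees row to its departments via dept_id.
Group joined rows by departments.id; compute MAX(m.hire_year) per group.
  1: ids {6, 22} → MAX(m.hire_year)=2016
  2: ids {4, 8} → MAX(m.hire_year)=2023
  3: ids {2, 25} → MAX(m.hire_year)=2020
  4: ids {1, 12} → MAX(m.hire_year)=2024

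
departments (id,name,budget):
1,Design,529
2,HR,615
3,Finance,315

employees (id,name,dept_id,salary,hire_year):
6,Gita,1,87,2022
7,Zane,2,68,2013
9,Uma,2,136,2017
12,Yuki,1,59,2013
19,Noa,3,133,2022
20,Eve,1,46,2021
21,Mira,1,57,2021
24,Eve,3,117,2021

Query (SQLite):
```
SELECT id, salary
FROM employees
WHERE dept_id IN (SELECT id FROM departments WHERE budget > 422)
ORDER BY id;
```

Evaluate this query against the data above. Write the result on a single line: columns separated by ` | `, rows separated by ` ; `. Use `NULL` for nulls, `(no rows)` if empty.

6 | 87 ; 7 | 68 ; 9 | 136 ; 12 | 59 ; 20 | 46 ; 21 | 57

Inner query: departments.id where budget > 422.
Outer: keep employees rows whose dept_id is in that set.
Inner query → {1, 2}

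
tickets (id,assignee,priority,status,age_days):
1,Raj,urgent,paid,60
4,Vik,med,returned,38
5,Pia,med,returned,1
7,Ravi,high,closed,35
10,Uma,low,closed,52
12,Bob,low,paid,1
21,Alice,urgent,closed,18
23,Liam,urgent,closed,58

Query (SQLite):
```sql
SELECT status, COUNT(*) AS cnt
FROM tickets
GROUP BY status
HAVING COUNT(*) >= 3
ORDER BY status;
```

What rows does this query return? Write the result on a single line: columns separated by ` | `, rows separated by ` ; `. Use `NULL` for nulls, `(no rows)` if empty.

closed | 4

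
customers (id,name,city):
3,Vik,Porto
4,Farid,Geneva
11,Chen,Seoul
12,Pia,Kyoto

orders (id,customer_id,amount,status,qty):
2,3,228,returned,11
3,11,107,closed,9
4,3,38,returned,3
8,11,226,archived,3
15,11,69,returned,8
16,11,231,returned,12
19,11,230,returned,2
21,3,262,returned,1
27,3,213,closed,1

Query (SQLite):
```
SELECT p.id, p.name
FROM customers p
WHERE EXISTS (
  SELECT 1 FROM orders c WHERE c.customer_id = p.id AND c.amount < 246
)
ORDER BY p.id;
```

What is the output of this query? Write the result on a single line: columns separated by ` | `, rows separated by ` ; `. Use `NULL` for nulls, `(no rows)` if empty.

3 | Vik ; 11 | Chen

For each customers row, check whether any orders with matching customer_id has amount < 246.
Keep rows where that is true.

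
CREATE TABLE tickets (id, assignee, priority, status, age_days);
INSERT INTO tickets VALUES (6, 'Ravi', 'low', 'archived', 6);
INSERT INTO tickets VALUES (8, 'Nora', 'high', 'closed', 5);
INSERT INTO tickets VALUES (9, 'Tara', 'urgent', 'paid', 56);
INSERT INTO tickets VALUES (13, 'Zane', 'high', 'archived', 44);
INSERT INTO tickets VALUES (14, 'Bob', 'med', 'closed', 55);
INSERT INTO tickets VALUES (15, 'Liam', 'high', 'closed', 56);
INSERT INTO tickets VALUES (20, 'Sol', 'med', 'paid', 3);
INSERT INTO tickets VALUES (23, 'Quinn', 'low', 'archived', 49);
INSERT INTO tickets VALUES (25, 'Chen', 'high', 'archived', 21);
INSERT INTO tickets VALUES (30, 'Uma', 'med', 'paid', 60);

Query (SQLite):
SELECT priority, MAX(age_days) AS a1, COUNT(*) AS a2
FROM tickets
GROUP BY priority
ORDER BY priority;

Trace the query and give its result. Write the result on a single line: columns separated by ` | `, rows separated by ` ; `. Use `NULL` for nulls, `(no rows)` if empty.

Group tickets by priority.
Per group compute: MAX(age_days), COUNT(*).
  high: ids {8, 13, 15, 25} → MAX(age_days)=56, COUNT(*)=4
  low: ids {6, 23} → MAX(age_days)=49, COUNT(*)=2
  med: ids {14, 20, 30} → MAX(age_days)=60, COUNT(*)=3
  urgent: ids {9} → MAX(age_days)=56, COUNT(*)=1

high | 56 | 4 ; low | 49 | 2 ; med | 60 | 3 ; urgent | 56 | 1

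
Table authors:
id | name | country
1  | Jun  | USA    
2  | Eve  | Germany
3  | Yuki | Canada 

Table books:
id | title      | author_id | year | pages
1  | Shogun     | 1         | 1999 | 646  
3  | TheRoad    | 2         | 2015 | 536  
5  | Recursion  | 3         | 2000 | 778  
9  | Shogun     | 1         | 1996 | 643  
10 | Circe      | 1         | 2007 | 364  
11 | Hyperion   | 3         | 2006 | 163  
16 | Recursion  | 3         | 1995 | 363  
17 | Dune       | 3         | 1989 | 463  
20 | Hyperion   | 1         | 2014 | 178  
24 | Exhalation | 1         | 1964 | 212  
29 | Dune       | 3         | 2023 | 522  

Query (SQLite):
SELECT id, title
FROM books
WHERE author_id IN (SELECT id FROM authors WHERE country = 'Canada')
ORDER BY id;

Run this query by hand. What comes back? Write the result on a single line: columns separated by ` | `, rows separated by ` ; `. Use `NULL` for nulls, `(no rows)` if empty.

Inner query: authors.id where country = 'Canada'.
Outer: keep books rows whose author_id is in that set.
Inner query → {3}

5 | Recursion ; 11 | Hyperion ; 16 | Recursion ; 17 | Dune ; 29 | Dune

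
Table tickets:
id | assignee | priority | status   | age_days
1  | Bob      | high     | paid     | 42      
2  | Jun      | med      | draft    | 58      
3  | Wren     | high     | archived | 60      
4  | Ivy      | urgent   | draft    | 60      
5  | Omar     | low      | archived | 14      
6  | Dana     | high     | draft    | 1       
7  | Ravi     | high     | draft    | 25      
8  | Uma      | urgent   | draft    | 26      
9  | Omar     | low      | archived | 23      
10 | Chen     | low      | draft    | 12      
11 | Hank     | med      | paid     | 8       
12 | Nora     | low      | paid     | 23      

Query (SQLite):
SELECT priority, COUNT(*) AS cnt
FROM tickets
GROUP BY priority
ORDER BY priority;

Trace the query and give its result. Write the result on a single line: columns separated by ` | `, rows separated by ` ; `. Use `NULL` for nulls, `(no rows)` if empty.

high | 4 ; low | 4 ; med | 2 ; urgent | 2

Partition tickets by priority; compute COUNT(*) within each group.
  high: ids {1, 3, 6, 7} → COUNT(*)=4
  low: ids {5, 9, 10, 12} → COUNT(*)=4
  med: ids {2, 11} → COUNT(*)=2
  urgent: ids {4, 8} → COUNT(*)=2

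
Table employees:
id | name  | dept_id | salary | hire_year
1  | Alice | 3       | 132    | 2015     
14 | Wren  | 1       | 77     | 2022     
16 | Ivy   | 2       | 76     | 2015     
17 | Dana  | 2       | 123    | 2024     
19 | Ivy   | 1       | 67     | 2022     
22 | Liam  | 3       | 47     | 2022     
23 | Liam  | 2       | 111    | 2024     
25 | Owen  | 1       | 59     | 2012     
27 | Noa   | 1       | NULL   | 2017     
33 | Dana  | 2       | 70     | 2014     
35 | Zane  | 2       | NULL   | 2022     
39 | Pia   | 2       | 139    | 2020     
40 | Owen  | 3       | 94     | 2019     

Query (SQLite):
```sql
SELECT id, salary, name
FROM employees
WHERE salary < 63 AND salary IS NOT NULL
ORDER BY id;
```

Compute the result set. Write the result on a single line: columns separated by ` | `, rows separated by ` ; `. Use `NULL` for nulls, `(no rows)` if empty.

22 | 47 | Liam ; 25 | 59 | Owen

salary < 63: ids {22, 25}
salary IS NOT NULL: ids {1, 14, 16, 17, 19, 22, 23, 25, 33, 39, 40}
Combine with AND.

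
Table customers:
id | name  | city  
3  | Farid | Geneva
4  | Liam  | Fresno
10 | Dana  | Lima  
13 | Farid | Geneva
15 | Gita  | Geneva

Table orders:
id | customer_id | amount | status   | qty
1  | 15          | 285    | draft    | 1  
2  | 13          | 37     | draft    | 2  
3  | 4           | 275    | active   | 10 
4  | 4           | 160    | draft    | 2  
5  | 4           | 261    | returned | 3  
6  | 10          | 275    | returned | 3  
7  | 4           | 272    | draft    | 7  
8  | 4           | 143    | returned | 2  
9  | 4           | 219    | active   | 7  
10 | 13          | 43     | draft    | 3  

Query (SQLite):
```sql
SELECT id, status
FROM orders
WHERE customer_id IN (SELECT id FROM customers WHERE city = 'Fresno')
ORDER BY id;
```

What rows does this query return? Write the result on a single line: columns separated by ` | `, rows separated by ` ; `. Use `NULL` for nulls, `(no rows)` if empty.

3 | active ; 4 | draft ; 5 | returned ; 7 | draft ; 8 | returned ; 9 | active

Inner query: customers.id where city = 'Fresno'.
Outer: keep orders rows whose customer_id is in that set.
Inner query → {4}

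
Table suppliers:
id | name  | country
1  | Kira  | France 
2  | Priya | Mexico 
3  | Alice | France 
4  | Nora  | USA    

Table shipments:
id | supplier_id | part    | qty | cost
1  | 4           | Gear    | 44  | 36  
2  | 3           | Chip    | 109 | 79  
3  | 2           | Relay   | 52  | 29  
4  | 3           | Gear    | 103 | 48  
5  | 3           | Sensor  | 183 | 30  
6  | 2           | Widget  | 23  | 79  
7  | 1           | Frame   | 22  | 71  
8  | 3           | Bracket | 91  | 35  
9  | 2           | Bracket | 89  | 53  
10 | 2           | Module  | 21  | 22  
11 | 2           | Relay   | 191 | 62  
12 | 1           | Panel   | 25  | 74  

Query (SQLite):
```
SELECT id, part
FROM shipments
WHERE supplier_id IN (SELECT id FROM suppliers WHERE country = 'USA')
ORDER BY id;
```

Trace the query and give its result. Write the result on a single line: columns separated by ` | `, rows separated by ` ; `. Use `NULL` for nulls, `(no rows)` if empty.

Inner query: suppliers.id where country = 'USA'.
Outer: keep shipments rows whose supplier_id is in that set.
Inner query → {4}

1 | Gear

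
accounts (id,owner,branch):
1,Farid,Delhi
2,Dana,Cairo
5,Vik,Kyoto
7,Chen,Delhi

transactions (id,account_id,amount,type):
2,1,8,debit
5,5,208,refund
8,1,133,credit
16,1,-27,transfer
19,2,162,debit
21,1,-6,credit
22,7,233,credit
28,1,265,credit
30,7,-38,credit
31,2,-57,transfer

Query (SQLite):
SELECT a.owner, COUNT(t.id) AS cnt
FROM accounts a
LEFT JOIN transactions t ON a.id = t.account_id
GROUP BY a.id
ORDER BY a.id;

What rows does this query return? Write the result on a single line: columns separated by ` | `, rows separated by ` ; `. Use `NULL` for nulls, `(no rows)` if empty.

LEFT JOIN keeps every accounts row; unmatched ones get NULL for transactions columns.
Group by accounts.id and compute COUNT(t.id). COUNT(col) of an all-NULL group is 0.
  1: ids {2, 8, 16, 21, 28} → COUNT(t.id)=5
  2: ids {19, 31} → COUNT(t.id)=2
  5: ids {5} → COUNT(t.id)=1
  7: ids {22, 30} → COUNT(t.id)=2

Farid | 5 ; Dana | 2 ; Vik | 1 ; Chen | 2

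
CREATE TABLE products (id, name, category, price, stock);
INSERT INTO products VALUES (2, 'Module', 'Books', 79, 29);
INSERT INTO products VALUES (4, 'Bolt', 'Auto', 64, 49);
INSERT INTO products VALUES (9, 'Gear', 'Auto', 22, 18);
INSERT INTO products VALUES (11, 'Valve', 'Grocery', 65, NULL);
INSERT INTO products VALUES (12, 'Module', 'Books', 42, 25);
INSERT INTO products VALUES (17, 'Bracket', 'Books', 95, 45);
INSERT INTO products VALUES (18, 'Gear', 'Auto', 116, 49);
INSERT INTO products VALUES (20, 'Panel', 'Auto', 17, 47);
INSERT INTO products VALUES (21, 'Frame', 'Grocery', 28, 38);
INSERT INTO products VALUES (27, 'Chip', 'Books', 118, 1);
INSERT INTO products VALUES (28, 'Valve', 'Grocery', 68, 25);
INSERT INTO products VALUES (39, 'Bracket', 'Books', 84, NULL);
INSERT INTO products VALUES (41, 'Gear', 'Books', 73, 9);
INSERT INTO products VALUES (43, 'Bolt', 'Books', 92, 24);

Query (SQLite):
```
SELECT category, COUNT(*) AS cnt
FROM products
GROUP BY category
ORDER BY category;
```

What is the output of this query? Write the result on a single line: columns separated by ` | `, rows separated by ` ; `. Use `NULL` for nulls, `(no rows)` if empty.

Auto | 4 ; Books | 7 ; Grocery | 3

Partition products by category; compute COUNT(*) within each group.
  Auto: ids {4, 9, 18, 20} → COUNT(*)=4
  Books: ids {2, 12, 17, 27, 39, 41, 43} → COUNT(*)=7
  Grocery: ids {11, 21, 28} → COUNT(*)=3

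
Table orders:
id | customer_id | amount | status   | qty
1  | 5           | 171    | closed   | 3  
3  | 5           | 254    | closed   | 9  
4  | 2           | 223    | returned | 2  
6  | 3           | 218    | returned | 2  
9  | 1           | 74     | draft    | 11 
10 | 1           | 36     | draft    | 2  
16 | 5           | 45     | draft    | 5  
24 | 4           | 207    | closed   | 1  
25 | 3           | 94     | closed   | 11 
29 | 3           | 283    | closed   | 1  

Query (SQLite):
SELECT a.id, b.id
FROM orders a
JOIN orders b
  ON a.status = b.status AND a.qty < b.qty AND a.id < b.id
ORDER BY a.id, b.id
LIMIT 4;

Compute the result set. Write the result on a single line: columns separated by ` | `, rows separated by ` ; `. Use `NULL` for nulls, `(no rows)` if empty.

Pairs (a,b) with same status, a.qty < b.qty, a.id < b.id.
status groups: closed:{1,3,24,25,29} draft:{9,10,16} returned:{4,6}
Ordered by (a.id, b.id); first 4.

1 | 3 ; 1 | 25 ; 3 | 25 ; 10 | 16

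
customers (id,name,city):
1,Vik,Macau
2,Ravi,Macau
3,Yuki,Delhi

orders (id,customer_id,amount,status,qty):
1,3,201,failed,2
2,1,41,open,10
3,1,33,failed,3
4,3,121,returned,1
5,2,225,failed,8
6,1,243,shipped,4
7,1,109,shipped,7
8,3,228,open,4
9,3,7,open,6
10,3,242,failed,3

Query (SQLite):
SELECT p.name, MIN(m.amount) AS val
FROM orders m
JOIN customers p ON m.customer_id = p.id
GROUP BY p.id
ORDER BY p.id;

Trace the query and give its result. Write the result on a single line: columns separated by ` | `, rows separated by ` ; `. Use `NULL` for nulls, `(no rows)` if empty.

Vik | 33 ; Ravi | 225 ; Yuki | 7

Join each orders row to its customers via customer_id.
Group joined rows by customers.id; compute MIN(m.amount) per group.
  1: ids {2, 3, 6, 7} → MIN(m.amount)=33
  2: ids {5} → MIN(m.amount)=225
  3: ids {1, 4, 8, 9, 10} → MIN(m.amount)=7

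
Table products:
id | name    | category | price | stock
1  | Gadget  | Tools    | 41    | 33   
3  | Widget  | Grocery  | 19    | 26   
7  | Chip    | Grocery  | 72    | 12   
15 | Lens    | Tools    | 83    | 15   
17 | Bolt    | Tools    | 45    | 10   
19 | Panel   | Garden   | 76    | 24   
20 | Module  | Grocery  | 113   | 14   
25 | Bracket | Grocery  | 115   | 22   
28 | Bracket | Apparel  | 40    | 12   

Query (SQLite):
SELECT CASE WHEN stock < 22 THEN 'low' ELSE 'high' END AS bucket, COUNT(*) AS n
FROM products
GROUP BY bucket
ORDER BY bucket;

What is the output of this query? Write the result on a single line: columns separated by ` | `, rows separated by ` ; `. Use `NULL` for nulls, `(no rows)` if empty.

high | 4 ; low | 5

Bucket rows by stock < 22 → 'low' else 'high'; count each bucket.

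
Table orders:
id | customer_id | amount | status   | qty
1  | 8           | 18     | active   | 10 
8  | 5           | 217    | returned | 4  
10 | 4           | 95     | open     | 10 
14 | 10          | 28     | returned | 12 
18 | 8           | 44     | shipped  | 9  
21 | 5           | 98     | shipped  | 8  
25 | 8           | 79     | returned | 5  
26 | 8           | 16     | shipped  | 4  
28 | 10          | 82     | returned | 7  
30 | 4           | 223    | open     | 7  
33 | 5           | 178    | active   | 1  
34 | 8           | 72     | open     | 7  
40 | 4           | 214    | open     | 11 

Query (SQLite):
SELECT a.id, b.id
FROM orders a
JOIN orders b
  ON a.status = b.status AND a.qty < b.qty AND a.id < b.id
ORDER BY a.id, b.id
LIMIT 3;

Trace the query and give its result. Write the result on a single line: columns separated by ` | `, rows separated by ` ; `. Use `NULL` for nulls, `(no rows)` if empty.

Pairs (a,b) with same status, a.qty < b.qty, a.id < b.id.
status groups: active:{1,33} open:{10,30,34,40} returned:{8,14,25,28} shipped:{18,21,26}
Ordered by (a.id, b.id); first 3.

8 | 14 ; 8 | 25 ; 8 | 28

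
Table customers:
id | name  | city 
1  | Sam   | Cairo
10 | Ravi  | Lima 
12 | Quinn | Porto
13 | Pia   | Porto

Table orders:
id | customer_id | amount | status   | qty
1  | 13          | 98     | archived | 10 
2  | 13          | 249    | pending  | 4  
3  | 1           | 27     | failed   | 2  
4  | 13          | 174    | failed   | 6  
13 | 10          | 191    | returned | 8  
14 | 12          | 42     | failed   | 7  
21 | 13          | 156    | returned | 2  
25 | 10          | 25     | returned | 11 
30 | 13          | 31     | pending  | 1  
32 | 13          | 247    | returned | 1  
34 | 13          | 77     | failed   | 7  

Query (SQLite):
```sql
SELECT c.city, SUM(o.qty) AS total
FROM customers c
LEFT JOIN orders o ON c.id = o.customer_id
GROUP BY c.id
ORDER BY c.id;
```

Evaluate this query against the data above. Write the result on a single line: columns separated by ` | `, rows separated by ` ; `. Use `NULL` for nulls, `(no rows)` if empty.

LEFT JOIN keeps every customers row; unmatched ones get NULL for orders columns.
Group by customers.id and compute SUM(o.qty). SUM over an all-NULL group is NULL.
  1: ids {3} → SUM(o.qty)=2
  10: ids {13, 25} → SUM(o.qty)=19
  12: ids {14} → SUM(o.qty)=7
  13: ids {1, 2, 4, 21, 30, 32, 34} → SUM(o.qty)=31

Cairo | 2 ; Lima | 19 ; Porto | 7 ; Porto | 31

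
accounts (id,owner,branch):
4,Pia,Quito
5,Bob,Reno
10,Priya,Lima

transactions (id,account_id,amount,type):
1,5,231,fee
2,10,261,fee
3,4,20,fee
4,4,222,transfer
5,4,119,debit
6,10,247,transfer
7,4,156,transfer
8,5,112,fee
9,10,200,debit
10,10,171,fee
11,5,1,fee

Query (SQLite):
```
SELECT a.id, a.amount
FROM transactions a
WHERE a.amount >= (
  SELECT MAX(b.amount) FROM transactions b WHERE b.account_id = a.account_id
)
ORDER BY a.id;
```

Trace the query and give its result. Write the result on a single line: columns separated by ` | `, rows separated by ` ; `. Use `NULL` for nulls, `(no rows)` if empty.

For each transactions row a, compute MAX(amount) over rows sharing a.account_id.
Keep row a if a.amount >= that per-group MAX.
  account_id=4: MAX(amount) = 222
  account_id=5: MAX(amount) = 231
  account_id=10: MAX(amount) = 261

1 | 231 ; 2 | 261 ; 4 | 222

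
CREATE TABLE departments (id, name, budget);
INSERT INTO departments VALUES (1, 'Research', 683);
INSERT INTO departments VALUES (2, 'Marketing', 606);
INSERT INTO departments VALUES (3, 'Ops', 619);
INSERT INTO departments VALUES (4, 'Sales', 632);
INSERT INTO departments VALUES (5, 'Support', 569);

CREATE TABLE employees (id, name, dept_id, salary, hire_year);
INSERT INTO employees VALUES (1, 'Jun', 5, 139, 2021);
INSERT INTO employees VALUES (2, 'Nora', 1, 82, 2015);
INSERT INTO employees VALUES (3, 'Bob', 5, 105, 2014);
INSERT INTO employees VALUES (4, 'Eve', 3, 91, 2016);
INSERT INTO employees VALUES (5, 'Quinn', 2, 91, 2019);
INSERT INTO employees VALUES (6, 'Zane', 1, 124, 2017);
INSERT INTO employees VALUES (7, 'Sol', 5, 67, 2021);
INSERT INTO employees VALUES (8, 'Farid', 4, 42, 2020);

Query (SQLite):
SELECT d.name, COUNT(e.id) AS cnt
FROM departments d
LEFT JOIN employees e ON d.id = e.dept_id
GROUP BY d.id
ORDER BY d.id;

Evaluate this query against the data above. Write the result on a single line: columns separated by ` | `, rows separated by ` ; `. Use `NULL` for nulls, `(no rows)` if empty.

LEFT JOIN keeps every departments row; unmatched ones get NULL for employees columns.
Group by departments.id and compute COUNT(e.id). COUNT(col) of an all-NULL group is 0.
  1: ids {2, 6} → COUNT(e.id)=2
  2: ids {5} → COUNT(e.id)=1
  3: ids {4} → COUNT(e.id)=1
  4: ids {8} → COUNT(e.id)=1
  5: ids {1, 3, 7} → COUNT(e.id)=3

Research | 2 ; Marketing | 1 ; Ops | 1 ; Sales | 1 ; Support | 3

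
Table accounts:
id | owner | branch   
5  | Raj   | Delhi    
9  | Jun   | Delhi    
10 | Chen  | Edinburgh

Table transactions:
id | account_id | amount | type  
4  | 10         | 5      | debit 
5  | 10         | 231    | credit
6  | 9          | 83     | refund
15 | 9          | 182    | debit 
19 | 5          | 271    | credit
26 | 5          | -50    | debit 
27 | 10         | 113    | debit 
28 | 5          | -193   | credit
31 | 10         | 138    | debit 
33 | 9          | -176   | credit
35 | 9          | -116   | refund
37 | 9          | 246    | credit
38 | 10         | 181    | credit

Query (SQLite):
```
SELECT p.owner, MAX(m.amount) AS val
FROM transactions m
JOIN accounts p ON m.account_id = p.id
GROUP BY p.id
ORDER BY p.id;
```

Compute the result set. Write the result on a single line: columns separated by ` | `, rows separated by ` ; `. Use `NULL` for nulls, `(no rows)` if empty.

Raj | 271 ; Jun | 246 ; Chen | 231

Join each transactions row to its accounts via account_id.
Group joined rows by accounts.id; compute MAX(m.amount) per group.
  5: ids {19, 26, 28} → MAX(m.amount)=271
  9: ids {6, 15, 33, 35, 37} → MAX(m.amount)=246
  10: ids {4, 5, 27, 31, 38} → MAX(m.amount)=231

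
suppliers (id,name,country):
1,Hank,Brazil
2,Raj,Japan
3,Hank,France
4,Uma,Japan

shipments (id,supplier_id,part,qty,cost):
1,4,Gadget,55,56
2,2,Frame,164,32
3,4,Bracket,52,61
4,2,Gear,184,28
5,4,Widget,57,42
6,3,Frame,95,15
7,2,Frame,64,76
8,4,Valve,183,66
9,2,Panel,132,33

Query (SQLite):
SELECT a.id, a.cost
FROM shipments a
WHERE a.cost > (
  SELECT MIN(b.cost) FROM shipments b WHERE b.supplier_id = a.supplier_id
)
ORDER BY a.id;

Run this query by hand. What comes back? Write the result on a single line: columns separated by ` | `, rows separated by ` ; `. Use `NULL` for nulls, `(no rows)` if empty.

1 | 56 ; 2 | 32 ; 3 | 61 ; 7 | 76 ; 8 | 66 ; 9 | 33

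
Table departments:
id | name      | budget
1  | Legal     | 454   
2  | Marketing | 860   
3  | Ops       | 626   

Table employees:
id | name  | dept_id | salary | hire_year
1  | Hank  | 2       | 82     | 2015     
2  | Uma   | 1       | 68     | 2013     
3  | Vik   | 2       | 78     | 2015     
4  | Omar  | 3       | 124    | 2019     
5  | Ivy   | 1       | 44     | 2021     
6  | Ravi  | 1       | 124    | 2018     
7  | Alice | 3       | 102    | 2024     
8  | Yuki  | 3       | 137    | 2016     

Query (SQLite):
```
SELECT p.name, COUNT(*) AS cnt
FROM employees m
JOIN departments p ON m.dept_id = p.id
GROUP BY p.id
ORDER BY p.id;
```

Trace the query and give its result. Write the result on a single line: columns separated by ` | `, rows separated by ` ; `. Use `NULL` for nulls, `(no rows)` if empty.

Join each employees row to its departments via dept_id.
Group joined rows by departments.id; compute COUNT(*) per group.
  1: ids {2, 5, 6} → COUNT(*)=3
  2: ids {1, 3} → COUNT(*)=2
  3: ids {4, 7, 8} → COUNT(*)=3

Legal | 3 ; Marketing | 2 ; Ops | 3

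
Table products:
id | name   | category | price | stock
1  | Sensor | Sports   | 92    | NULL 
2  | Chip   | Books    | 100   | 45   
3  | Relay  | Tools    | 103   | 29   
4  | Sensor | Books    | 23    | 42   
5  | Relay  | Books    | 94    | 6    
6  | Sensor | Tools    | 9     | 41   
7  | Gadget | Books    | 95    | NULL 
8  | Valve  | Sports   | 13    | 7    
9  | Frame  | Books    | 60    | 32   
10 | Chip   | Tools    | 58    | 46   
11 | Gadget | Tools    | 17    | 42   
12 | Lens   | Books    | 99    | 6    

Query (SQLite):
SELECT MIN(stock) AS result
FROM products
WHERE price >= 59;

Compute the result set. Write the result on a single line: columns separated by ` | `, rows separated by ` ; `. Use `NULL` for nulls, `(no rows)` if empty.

Rows where price >= 59 → stock values: [NULL, 45, 29, 6, NULL, 32, 6].
MIN of non-NULL values = 6.

6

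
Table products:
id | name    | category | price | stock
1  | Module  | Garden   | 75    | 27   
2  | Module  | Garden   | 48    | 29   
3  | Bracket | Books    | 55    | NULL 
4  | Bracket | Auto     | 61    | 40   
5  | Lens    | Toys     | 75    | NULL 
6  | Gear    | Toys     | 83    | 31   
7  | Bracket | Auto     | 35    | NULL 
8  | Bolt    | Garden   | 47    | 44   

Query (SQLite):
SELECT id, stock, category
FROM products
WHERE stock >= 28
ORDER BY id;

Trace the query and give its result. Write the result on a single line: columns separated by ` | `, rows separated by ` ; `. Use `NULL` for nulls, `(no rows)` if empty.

stock >= 28: ids {2, 4, 6, 8}

2 | 29 | Garden ; 4 | 40 | Auto ; 6 | 31 | Toys ; 8 | 44 | Garden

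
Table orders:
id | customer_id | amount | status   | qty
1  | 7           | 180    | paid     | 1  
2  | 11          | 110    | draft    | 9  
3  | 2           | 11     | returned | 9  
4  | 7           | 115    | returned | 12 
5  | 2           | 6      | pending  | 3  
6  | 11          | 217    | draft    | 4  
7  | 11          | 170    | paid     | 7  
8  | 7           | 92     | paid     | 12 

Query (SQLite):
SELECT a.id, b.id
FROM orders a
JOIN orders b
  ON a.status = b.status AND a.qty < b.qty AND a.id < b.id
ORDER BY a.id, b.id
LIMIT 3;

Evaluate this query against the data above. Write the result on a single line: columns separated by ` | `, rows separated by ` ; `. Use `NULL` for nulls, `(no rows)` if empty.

1 | 7 ; 1 | 8 ; 3 | 4

Pairs (a,b) with same status, a.qty < b.qty, a.id < b.id.
status groups: draft:{2,6} paid:{1,7,8} pending:{5} returned:{3,4}
Ordered by (a.id, b.id); first 3.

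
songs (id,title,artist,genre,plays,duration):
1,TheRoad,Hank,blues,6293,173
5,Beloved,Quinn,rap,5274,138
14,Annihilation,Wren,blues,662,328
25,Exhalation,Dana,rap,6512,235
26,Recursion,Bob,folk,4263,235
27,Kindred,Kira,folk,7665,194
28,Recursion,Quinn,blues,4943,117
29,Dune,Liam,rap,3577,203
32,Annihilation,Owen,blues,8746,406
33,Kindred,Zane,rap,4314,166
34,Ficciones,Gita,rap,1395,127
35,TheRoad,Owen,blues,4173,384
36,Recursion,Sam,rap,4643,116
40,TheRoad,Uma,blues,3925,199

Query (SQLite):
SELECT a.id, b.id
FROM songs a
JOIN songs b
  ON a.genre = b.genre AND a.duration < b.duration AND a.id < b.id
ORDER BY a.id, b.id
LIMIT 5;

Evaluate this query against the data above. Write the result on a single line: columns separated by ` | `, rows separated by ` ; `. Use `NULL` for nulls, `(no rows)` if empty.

Pairs (a,b) with same genre, a.duration < b.duration, a.id < b.id.
genre groups: blues:{1,14,28,32,35,40} folk:{26,27} rap:{5,25,29,33,34,36}
Ordered by (a.id, b.id); first 5.

1 | 14 ; 1 | 32 ; 1 | 35 ; 1 | 40 ; 5 | 25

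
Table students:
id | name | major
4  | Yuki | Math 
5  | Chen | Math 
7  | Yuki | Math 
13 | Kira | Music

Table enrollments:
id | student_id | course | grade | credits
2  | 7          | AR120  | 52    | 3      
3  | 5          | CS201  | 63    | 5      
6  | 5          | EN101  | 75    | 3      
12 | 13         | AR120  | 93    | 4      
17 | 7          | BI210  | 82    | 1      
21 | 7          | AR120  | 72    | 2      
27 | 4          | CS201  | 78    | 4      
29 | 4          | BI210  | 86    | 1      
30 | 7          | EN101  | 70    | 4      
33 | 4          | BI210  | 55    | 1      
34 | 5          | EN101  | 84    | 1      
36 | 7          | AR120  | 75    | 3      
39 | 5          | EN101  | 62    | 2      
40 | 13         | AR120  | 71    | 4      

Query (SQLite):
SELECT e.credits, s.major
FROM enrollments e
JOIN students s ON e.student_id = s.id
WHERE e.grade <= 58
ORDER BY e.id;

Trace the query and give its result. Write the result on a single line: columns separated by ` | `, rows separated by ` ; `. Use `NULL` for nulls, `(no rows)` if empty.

Each enrollments row matches the students row where student_id = students.id.
Then keep rows with e.grade <= 58.

3 | Math ; 1 | Math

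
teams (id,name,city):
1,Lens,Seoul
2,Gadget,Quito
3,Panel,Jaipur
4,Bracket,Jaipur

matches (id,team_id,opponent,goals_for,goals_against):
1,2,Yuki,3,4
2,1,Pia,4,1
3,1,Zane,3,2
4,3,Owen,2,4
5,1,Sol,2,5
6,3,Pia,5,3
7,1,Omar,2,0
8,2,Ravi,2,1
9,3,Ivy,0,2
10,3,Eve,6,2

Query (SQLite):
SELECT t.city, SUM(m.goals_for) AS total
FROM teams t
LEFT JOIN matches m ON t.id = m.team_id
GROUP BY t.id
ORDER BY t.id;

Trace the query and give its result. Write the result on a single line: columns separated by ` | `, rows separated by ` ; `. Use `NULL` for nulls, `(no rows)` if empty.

LEFT JOIN keeps every teams row; unmatched ones get NULL for matches columns.
Group by teams.id and compute SUM(m.goals_for). SUM over an all-NULL group is NULL.
  1: ids {2, 3, 5, 7} → SUM(m.goals_for)=11
  2: ids {1, 8} → SUM(m.goals_for)=5
  3: ids {4, 6, 9, 10} → SUM(m.goals_for)=13
  4: ids {—} → SUM(m.goals_for)=NULL

Seoul | 11 ; Quito | 5 ; Jaipur | 13 ; Jaipur | NULL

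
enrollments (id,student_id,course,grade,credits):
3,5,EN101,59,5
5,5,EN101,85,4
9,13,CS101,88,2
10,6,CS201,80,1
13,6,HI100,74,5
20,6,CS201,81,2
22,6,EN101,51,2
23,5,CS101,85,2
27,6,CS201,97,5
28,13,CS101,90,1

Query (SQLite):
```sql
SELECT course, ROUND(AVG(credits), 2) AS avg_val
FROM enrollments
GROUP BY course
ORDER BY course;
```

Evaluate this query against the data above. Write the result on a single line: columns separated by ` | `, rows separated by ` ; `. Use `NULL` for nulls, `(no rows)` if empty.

Partition enrollments by course; compute ROUND(AVG(credits), 2) within each group.
  CS101: ids {9, 23, 28} → ROUND(AVG(credits), 2)=1.67
  CS201: ids {10, 20, 27} → ROUND(AVG(credits), 2)=2.67
  EN101: ids {3, 5, 22} → ROUND(AVG(credits), 2)=3.67
  HI100: ids {13} → ROUND(AVG(credits), 2)=5

CS101 | 1.67 ; CS201 | 2.67 ; EN101 | 3.67 ; HI100 | 5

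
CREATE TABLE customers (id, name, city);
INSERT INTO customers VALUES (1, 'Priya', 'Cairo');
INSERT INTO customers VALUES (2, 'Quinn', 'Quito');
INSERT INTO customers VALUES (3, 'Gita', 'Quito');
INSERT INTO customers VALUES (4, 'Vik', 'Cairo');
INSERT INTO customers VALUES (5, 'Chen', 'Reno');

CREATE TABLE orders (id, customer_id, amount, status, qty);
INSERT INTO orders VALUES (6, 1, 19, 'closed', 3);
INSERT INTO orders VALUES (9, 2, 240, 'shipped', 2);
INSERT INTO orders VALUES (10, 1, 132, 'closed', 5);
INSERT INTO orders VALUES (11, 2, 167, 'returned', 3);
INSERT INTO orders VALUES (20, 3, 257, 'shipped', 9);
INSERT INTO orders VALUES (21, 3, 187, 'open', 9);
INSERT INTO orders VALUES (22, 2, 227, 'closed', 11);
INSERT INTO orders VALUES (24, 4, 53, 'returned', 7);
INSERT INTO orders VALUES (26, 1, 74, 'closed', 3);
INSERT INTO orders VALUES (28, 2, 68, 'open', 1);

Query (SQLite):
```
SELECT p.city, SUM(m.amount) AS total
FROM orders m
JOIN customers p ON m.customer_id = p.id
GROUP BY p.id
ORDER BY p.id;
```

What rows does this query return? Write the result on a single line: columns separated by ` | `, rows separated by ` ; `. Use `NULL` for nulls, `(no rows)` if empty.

Cairo | 225 ; Quito | 702 ; Quito | 444 ; Cairo | 53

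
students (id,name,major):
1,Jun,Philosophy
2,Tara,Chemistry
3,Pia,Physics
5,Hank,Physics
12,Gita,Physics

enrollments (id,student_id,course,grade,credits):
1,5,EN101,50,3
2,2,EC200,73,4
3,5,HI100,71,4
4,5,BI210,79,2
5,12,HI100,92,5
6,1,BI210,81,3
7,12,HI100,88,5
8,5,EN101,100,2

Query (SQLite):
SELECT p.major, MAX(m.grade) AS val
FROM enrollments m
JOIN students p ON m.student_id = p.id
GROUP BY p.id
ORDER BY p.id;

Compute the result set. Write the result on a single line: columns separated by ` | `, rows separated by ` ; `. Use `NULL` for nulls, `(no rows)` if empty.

Join each enrollments row to its students via student_id.
Group joined rows by students.id; compute MAX(m.grade) per group.
  1: ids {6} → MAX(m.grade)=81
  2: ids {2} → MAX(m.grade)=73
  5: ids {1, 3, 4, 8} → MAX(m.grade)=100
  12: ids {5, 7} → MAX(m.grade)=92

Philosophy | 81 ; Chemistry | 73 ; Physics | 100 ; Physics | 92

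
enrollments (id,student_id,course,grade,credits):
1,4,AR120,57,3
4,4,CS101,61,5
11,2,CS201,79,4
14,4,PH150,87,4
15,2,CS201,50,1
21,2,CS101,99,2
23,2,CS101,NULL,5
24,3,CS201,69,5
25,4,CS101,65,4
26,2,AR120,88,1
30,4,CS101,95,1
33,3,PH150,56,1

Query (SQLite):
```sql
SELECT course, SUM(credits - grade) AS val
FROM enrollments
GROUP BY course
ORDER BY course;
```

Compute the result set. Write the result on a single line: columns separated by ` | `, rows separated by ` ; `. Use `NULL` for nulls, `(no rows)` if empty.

For each row compute credits - grade.
Group by course; take SUM of the expression per group.
  AR120: ids {1, 26} → SUM(credits - grade)=-141
  CS101: ids {4, 21, 23, 25, 30} → SUM(credits - grade)=-308
  CS201: ids {11, 15, 24} → SUM(credits - grade)=-188
  PH150: ids {14, 33} → SUM(credits - grade)=-138

AR120 | -141 ; CS101 | -308 ; CS201 | -188 ; PH150 | -138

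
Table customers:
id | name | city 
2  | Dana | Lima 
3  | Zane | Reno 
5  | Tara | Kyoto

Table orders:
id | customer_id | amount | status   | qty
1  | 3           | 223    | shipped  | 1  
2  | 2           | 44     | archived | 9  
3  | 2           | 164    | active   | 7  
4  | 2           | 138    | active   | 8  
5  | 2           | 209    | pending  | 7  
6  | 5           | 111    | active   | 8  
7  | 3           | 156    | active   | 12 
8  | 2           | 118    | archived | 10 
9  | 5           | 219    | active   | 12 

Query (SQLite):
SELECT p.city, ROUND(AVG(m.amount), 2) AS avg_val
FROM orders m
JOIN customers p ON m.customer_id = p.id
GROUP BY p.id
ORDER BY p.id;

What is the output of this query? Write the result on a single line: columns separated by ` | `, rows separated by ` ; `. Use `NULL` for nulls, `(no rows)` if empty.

Lima | 134.6 ; Reno | 189.5 ; Kyoto | 165

Join each orders row to its customers via customer_id.
Group joined rows by customers.id; compute ROUND(AVG(m.amount), 2) per group.
  2: ids {2, 3, 4, 5, 8} → ROUND(AVG(m.amount), 2)=134.6
  3: ids {1, 7} → ROUND(AVG(m.amount), 2)=189.5
  5: ids {6, 9} → ROUND(AVG(m.amount), 2)=165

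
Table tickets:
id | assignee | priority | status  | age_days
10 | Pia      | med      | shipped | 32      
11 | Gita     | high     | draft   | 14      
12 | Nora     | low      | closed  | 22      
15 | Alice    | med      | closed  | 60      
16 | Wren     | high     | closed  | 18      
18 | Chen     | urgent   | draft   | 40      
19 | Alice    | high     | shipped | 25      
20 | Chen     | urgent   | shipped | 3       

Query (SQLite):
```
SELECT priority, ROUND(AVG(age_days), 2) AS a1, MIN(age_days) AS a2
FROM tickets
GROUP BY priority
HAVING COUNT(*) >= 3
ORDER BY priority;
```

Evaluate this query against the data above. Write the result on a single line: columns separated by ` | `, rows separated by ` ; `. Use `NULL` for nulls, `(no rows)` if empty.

Group tickets by priority.
Per group compute: ROUND(AVG(age_days), 2), MIN(age_days).
HAVING: drop groups with fewer than 3 rows.
  high: ids {11, 16, 19} → ROUND(AVG(age_days), 2)=19, MIN(age_days)=14
  low: ids {12} → ROUND(AVG(age_days), 2)=22, MIN(age_days)=22
  med: ids {10, 15} → ROUND(AVG(age_days), 2)=46, MIN(age_days)=32
  urgent: ids {18, 20} → ROUND(AVG(age_days), 2)=21.5, MIN(age_days)=3

high | 19 | 14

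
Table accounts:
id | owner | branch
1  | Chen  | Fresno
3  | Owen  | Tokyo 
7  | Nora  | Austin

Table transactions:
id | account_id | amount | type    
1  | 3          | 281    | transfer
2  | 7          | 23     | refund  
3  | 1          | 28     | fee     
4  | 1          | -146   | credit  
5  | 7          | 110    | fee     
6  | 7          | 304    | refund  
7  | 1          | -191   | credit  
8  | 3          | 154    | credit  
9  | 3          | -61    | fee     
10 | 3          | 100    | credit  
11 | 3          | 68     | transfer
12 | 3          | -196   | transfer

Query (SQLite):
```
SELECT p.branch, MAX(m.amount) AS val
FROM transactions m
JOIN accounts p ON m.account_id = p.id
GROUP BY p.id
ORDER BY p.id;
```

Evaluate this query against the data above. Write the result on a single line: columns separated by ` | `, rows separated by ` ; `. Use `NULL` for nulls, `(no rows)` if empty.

Join each transactions row to its accounts via account_id.
Group joined rows by accounts.id; compute MAX(m.amount) per group.
  1: ids {3, 4, 7} → MAX(m.amount)=28
  3: ids {1, 8, 9, 10, 11, 12} → MAX(m.amount)=281
  7: ids {2, 5, 6} → MAX(m.amount)=304

Fresno | 28 ; Tokyo | 281 ; Austin | 304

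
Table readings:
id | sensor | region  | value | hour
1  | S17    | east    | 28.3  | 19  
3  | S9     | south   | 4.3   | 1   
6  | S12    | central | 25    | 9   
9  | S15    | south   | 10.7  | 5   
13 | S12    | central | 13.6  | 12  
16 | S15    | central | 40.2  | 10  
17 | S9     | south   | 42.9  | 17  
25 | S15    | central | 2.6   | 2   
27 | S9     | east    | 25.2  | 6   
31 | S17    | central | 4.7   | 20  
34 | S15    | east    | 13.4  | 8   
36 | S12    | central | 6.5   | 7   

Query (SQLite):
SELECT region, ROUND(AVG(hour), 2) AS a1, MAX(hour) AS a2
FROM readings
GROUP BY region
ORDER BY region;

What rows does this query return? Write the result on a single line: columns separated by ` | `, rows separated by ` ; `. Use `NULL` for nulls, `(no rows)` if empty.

Group readings by region.
Per group compute: ROUND(AVG(hour), 2), MAX(hour).
  central: ids {6, 13, 16, 25, 31, 36} → ROUND(AVG(hour), 2)=10, MAX(hour)=20
  east: ids {1, 27, 34} → ROUND(AVG(hour), 2)=11, MAX(hour)=19
  south: ids {3, 9, 17} → ROUND(AVG(hour), 2)=7.67, MAX(hour)=17

central | 10 | 20 ; east | 11 | 19 ; south | 7.67 | 17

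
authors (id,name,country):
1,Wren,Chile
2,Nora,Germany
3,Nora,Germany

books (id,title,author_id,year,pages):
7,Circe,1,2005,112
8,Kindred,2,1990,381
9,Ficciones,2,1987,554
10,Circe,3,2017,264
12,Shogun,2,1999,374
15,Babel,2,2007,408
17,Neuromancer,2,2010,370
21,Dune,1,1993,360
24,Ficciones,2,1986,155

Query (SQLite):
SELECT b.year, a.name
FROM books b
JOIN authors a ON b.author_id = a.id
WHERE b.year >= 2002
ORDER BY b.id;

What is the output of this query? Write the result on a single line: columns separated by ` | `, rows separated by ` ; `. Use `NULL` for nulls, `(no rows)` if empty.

2005 | Wren ; 2017 | Nora ; 2007 | Nora ; 2010 | Nora

Each books row matches the authors row where author_id = authors.id.
Then keep rows with b.year >= 2002.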